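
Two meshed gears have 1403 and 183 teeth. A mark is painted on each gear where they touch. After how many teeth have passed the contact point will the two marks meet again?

They coincide at every common multiple of the periods; the first is the LCM.
1403 = 23 × 61
183 = 3 × 61
LCM(1403, 183) = 3 × 23 × 61 = 4209.

4209 teeth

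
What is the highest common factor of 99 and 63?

99 = 3^2 × 11
63 = 3^2 × 7
gcd(99, 63) = 3^2 = 9.

9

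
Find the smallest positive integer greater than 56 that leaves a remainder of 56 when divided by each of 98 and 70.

N − 56 must be a common multiple of 98 and 70.
98 = 2 × 7^2
70 = 2 × 5 × 7
LCM(98, 70) = 2 × 5 × 7^2 = 490.
Smallest N > 56 is LCM + 56 = 490 + 56 = 546.

546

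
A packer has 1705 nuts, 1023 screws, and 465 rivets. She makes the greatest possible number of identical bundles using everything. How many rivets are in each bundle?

15

Number of bundles = gcd(1705, 1023, 465).
1705 = 5 × 11 × 31
1023 = 3 × 11 × 31
465 = 3 × 5 × 31
gcd(1705, 1023, 465) = 31.
rivets per bundle = 465 / 31 = 15.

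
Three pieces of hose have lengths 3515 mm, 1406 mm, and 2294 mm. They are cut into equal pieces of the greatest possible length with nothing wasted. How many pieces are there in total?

Piece length = gcd(3515, 1406, 2294).
3515 = 5 × 19 × 37
1406 = 2 × 19 × 37
2294 = 2 × 31 × 37
gcd(3515, 1406, 2294) = 37.
Total pieces = 3515/37 + 1406/37 + 2294/37 = 95 + 38 + 62 = 195.

195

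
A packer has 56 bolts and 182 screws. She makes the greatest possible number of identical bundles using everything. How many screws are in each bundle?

13

Number of bundles = gcd(56, 182).
56 = 2^3 × 7
182 = 2 × 7 × 13
gcd(56, 182) = 2 × 7 = 14.
screws per bundle = 182 / 14 = 13.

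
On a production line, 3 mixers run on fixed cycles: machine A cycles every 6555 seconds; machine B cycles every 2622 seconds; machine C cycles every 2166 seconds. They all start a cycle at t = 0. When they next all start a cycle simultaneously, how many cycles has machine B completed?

They are all back at their starting positions together after one LCM of the periods.
6555 = 3 × 5 × 19 × 23
2622 = 2 × 3 × 19 × 23
2166 = 2 × 3 × 19^2
LCM(6555, 2622, 2166) = 2 × 3 × 5 × 19^2 × 23 = 249090.
Cycles for period 2622: 249090 / 2622 = 95.

95 cycles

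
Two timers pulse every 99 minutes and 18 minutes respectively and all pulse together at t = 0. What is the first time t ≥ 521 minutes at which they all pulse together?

Joint pulses occur at multiples of LCM(99, 18).
99 = 3^2 × 11
18 = 2 × 3^2
LCM(99, 18) = 2 × 3^2 × 11 = 198.
Smallest multiple of 198 that is ≥ 521: ⌈521/198⌉ × 198 = 3 × 198 = 594.

594 minutes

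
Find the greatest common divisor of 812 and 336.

28

812 = 2^2 × 7 × 29
336 = 2^4 × 3 × 7
gcd(812, 336) = 2^2 × 7 = 28.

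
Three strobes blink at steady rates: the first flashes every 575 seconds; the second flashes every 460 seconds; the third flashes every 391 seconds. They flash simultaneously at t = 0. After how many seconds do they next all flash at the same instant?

39100 seconds

We need the least common multiple of the intervals.
575 = 5^2 × 23
460 = 2^2 × 5 × 23
391 = 17 × 23
LCM(575, 460, 391) = 2^2 × 5^2 × 17 × 23 = 39100.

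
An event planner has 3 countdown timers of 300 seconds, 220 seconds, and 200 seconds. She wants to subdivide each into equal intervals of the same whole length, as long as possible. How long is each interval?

20 seconds

The interval must divide each timer length; the longest such is the gcd.
300 = 2^2 × 3 × 5^2
220 = 2^2 × 5 × 11
200 = 2^3 × 5^2
gcd(300, 220, 200) = 2^2 × 5 = 20.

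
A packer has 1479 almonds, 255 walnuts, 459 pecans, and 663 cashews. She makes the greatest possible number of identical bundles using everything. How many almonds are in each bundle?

29

Number of bundles = gcd(1479, 255, 459, 663).
1479 = 3 × 17 × 29
255 = 3 × 5 × 17
459 = 3^3 × 17
663 = 3 × 13 × 17
gcd(1479, 255, 459, 663) = 3 × 17 = 51.
almonds per bundle = 1479 / 51 = 29.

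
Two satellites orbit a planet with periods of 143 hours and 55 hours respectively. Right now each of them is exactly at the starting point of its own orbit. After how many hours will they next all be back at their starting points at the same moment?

715 hours

We need the least common multiple of the intervals.
143 = 11 × 13
55 = 5 × 11
LCM(143, 55) = 5 × 11 × 13 = 715.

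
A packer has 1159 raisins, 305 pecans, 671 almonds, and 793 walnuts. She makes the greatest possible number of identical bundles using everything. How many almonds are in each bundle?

11

Number of bundles = gcd(1159, 305, 671, 793).
1159 = 19 × 61
305 = 5 × 61
671 = 11 × 61
793 = 13 × 61
gcd(1159, 305, 671, 793) = 61.
almonds per bundle = 671 / 61 = 11.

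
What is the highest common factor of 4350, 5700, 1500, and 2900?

4350 = 2 × 3 × 5^2 × 29
5700 = 2^2 × 3 × 5^2 × 19
1500 = 2^2 × 3 × 5^3
2900 = 2^2 × 5^2 × 29
gcd(4350, 5700, 1500, 2900) = 2 × 5^2 = 50.

50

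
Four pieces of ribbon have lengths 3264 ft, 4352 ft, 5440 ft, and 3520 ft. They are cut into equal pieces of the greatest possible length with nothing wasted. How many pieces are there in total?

Piece length = gcd(3264, 4352, 5440, 3520).
3264 = 2^6 × 3 × 17
4352 = 2^8 × 17
5440 = 2^6 × 5 × 17
3520 = 2^6 × 5 × 11
gcd(3264, 4352, 5440, 3520) = 2^6 = 64.
Total pieces = 3264/64 + 4352/64 + 5440/64 + 3520/64 = 51 + 68 + 85 + 55 = 259.

259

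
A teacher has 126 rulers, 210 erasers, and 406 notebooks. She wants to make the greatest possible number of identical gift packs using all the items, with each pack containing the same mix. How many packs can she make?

14 packs

The pack count must divide each quantity, so the greatest is gcd(126, 210, 406).
126 = 2 × 3^2 × 7
210 = 2 × 3 × 5 × 7
406 = 2 × 7 × 29
gcd(126, 210, 406) = 2 × 7 = 14.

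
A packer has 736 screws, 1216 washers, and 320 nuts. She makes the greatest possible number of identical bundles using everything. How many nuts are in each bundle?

10

Number of bundles = gcd(736, 1216, 320).
736 = 2^5 × 23
1216 = 2^6 × 19
320 = 2^6 × 5
gcd(736, 1216, 320) = 2^5 = 32.
nuts per bundle = 320 / 32 = 10.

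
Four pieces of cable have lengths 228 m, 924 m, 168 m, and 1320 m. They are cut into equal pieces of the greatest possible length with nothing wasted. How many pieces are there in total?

Piece length = gcd(228, 924, 168, 1320).
228 = 2^2 × 3 × 19
924 = 2^2 × 3 × 7 × 11
168 = 2^3 × 3 × 7
1320 = 2^3 × 3 × 5 × 11
gcd(228, 924, 168, 1320) = 2^2 × 3 = 12.
Total pieces = 228/12 + 924/12 + 168/12 + 1320/12 = 19 + 77 + 14 + 110 = 220.

220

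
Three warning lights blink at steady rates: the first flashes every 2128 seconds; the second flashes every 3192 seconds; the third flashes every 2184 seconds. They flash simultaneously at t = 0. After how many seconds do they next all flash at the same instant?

The first simultaneous occurrence is after LCM of the individual periods.
2128 = 2^4 × 7 × 19
3192 = 2^3 × 3 × 7 × 19
2184 = 2^3 × 3 × 7 × 13
LCM(2128, 3192, 2184) = 2^4 × 3 × 7 × 13 × 19 = 82992.

82992 seconds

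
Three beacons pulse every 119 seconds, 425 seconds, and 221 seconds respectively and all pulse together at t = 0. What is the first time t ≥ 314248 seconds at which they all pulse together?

Joint pulses occur at multiples of LCM(119, 425, 221).
119 = 7 × 17
425 = 5^2 × 17
221 = 13 × 17
LCM(119, 425, 221) = 5^2 × 7 × 13 × 17 = 38675.
Smallest multiple of 38675 that is ≥ 314248: ⌈314248/38675⌉ × 38675 = 9 × 38675 = 348075.

348075 seconds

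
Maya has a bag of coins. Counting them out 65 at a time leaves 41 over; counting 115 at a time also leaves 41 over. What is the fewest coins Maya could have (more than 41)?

1536

N − 41 must be a common multiple of 65 and 115.
65 = 5 × 13
115 = 5 × 23
LCM(65, 115) = 5 × 13 × 23 = 1495.
Smallest N > 41 is LCM + 41 = 1495 + 41 = 1536.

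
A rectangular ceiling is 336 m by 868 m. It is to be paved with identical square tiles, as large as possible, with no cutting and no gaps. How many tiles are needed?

372

Tile side = gcd(336, 868).
336 = 2^4 × 3 × 7
868 = 2^2 × 7 × 31
gcd(336, 868) = 2^2 × 7 = 28.
Tiles: (336/28) × (868/28) = 12 × 31 = 372.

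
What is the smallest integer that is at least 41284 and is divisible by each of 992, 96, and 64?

41664

The integer must be a common multiple of 992, 96, and 64, so a multiple of their LCM.
992 = 2^5 × 31
96 = 2^5 × 3
64 = 2^6
LCM(992, 96, 64) = 2^6 × 3 × 31 = 5952.
Smallest multiple of 5952 that is ≥ 41284: ⌈41284/5952⌉ × 5952 = 7 × 5952 = 41664.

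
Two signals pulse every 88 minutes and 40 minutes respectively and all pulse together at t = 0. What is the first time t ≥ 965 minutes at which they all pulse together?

1320 minutes

Joint pulses occur at multiples of LCM(88, 40).
88 = 2^3 × 11
40 = 2^3 × 5
LCM(88, 40) = 2^3 × 5 × 11 = 440.
Smallest multiple of 440 that is ≥ 965: ⌈965/440⌉ × 440 = 3 × 440 = 1320.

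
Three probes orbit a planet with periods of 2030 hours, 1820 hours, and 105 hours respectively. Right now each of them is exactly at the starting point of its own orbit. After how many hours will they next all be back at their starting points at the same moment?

The first simultaneous occurrence is after LCM of the individual periods.
2030 = 2 × 5 × 7 × 29
1820 = 2^2 × 5 × 7 × 13
105 = 3 × 5 × 7
LCM(2030, 1820, 105) = 2^2 × 3 × 5 × 7 × 13 × 29 = 158340.

158340 hours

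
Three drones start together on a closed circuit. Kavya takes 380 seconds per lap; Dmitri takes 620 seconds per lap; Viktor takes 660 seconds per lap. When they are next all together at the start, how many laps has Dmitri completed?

627 laps

They are all back at their starting positions together after one LCM of the periods.
380 = 2^2 × 5 × 19
620 = 2^2 × 5 × 31
660 = 2^2 × 3 × 5 × 11
LCM(380, 620, 660) = 2^2 × 3 × 5 × 11 × 19 × 31 = 388740.
Laps for period 620: 388740 / 620 = 627.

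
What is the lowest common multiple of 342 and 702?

13338

342 = 2 × 3^2 × 19
702 = 2 × 3^3 × 13
LCM(342, 702) = 2 × 3^3 × 13 × 19 = 13338.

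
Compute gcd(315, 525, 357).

21

315 = 3^2 × 5 × 7
525 = 3 × 5^2 × 7
357 = 3 × 7 × 17
gcd(315, 525, 357) = 3 × 7 = 21.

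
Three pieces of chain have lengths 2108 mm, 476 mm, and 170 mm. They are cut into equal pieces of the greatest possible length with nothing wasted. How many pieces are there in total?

81

Piece length = gcd(2108, 476, 170).
2108 = 2^2 × 17 × 31
476 = 2^2 × 7 × 17
170 = 2 × 5 × 17
gcd(2108, 476, 170) = 2 × 17 = 34.
Total pieces = 2108/34 + 476/34 + 170/34 = 62 + 14 + 5 = 81.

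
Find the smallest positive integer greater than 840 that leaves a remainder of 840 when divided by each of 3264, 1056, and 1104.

826632

N − 840 must be a common multiple of 3264, 1056, and 1104.
3264 = 2^6 × 3 × 17
1056 = 2^5 × 3 × 11
1104 = 2^4 × 3 × 23
LCM(3264, 1056, 1104) = 2^6 × 3 × 11 × 17 × 23 = 825792.
Smallest N > 840 is LCM + 840 = 825792 + 840 = 826632.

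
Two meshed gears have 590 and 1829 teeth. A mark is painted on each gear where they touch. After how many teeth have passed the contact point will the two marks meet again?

We need the least common multiple of the intervals.
590 = 2 × 5 × 59
1829 = 31 × 59
LCM(590, 1829) = 2 × 5 × 31 × 59 = 18290.

18290 teeth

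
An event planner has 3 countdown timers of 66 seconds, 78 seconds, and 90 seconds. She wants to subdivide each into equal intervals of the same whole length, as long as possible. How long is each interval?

6 seconds

The interval must divide each timer length; the longest such is the gcd.
66 = 2 × 3 × 11
78 = 2 × 3 × 13
90 = 2 × 3^2 × 5
gcd(66, 78, 90) = 2 × 3 = 6.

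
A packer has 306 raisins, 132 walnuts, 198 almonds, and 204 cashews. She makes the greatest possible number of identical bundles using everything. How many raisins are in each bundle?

Number of bundles = gcd(306, 132, 198, 204).
306 = 2 × 3^2 × 17
132 = 2^2 × 3 × 11
198 = 2 × 3^2 × 11
204 = 2^2 × 3 × 17
gcd(306, 132, 198, 204) = 2 × 3 = 6.
raisins per bundle = 306 / 6 = 51.

51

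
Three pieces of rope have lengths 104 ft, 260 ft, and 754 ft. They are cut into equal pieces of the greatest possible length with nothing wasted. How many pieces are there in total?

Piece length = gcd(104, 260, 754).
104 = 2^3 × 13
260 = 2^2 × 5 × 13
754 = 2 × 13 × 29
gcd(104, 260, 754) = 2 × 13 = 26.
Total pieces = 104/26 + 260/26 + 754/26 = 4 + 10 + 29 = 43.

43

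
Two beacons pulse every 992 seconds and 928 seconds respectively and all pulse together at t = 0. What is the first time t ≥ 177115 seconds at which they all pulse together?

Joint pulses occur at multiples of LCM(992, 928).
992 = 2^5 × 31
928 = 2^5 × 29
LCM(992, 928) = 2^5 × 29 × 31 = 28768.
Smallest multiple of 28768 that is ≥ 177115: ⌈177115/28768⌉ × 28768 = 7 × 28768 = 201376.

201376 seconds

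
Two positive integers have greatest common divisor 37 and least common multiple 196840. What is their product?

7283080

For any two positive integers, gcd × lcm = product = 37 × 196840 = 7283080.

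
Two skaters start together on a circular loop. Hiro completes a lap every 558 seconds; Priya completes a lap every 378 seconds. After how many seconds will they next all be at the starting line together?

We need the least common multiple of the intervals.
558 = 2 × 3^2 × 31
378 = 2 × 3^3 × 7
LCM(558, 378) = 2 × 3^3 × 7 × 31 = 11718.

11718 seconds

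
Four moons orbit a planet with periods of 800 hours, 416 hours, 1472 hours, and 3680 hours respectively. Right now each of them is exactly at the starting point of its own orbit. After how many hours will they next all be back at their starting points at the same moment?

478400 hours

The first simultaneous occurrence is after LCM of the individual periods.
800 = 2^5 × 5^2
416 = 2^5 × 13
1472 = 2^6 × 23
3680 = 2^5 × 5 × 23
LCM(800, 416, 1472, 3680) = 2^6 × 5^2 × 13 × 23 = 478400.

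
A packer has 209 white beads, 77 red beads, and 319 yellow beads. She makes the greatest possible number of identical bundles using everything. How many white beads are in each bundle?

Number of bundles = gcd(209, 77, 319).
209 = 11 × 19
77 = 7 × 11
319 = 11 × 29
gcd(209, 77, 319) = 11.
white beads per bundle = 209 / 11 = 19.

19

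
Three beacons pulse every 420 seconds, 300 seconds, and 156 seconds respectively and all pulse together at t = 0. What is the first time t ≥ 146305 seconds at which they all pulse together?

163800 seconds

Joint pulses occur at multiples of LCM(420, 300, 156).
420 = 2^2 × 3 × 5 × 7
300 = 2^2 × 3 × 5^2
156 = 2^2 × 3 × 13
LCM(420, 300, 156) = 2^2 × 3 × 5^2 × 7 × 13 = 27300.
Smallest multiple of 27300 that is ≥ 146305: ⌈146305/27300⌉ × 27300 = 6 × 27300 = 163800.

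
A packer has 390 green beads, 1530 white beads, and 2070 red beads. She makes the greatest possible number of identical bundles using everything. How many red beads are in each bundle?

Number of bundles = gcd(390, 1530, 2070).
390 = 2 × 3 × 5 × 13
1530 = 2 × 3^2 × 5 × 17
2070 = 2 × 3^2 × 5 × 23
gcd(390, 1530, 2070) = 2 × 3 × 5 = 30.
red beads per bundle = 2070 / 30 = 69.

69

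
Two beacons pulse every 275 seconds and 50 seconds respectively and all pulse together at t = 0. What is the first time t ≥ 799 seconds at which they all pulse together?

1100 seconds

Joint pulses occur at multiples of LCM(275, 50).
275 = 5^2 × 11
50 = 2 × 5^2
LCM(275, 50) = 2 × 5^2 × 11 = 550.
Smallest multiple of 550 that is ≥ 799: ⌈799/550⌉ × 550 = 2 × 550 = 1100.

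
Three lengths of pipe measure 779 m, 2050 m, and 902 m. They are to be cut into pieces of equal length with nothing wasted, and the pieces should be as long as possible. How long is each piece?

41 m

Each piece length must divide every original length, so the longest possible is gcd(779, 2050, 902).
779 = 19 × 41
2050 = 2 × 5^2 × 41
902 = 2 × 11 × 41
gcd(779, 2050, 902) = 41.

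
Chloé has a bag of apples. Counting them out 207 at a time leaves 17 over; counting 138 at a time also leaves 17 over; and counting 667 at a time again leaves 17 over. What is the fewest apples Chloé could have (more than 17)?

12023

N − 17 must be a common multiple of 207, 138, and 667.
207 = 3^2 × 23
138 = 2 × 3 × 23
667 = 23 × 29
LCM(207, 138, 667) = 2 × 3^2 × 23 × 29 = 12006.
Smallest N > 17 is LCM + 17 = 12006 + 17 = 12023.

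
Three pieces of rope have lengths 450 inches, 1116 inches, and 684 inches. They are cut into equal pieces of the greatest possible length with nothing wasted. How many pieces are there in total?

Piece length = gcd(450, 1116, 684).
450 = 2 × 3^2 × 5^2
1116 = 2^2 × 3^2 × 31
684 = 2^2 × 3^2 × 19
gcd(450, 1116, 684) = 2 × 3^2 = 18.
Total pieces = 450/18 + 1116/18 + 684/18 = 25 + 62 + 38 = 125.

125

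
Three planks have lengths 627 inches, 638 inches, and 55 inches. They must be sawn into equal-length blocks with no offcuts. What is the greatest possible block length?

11 inches

This is the greatest common divisor of 627, 638, and 55.
627 = 3 × 11 × 19
638 = 2 × 11 × 29
55 = 5 × 11
gcd(627, 638, 55) = 11.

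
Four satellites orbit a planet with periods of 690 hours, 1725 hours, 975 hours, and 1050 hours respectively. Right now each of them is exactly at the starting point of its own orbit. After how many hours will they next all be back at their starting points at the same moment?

313950 hours

The first simultaneous occurrence is after LCM of the individual periods.
690 = 2 × 3 × 5 × 23
1725 = 3 × 5^2 × 23
975 = 3 × 5^2 × 13
1050 = 2 × 3 × 5^2 × 7
LCM(690, 1725, 975, 1050) = 2 × 3 × 5^2 × 7 × 13 × 23 = 313950.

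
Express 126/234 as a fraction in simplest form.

126 = 2 × 3^2 × 7
234 = 2 × 3^2 × 13
gcd(126, 234) = 2 × 3^2 = 18.
Divide numerator and denominator by 18: 126/234 = 7/13.

7/13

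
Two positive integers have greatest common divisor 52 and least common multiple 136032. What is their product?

7073664

For any two positive integers, gcd × lcm = product = 52 × 136032 = 7073664.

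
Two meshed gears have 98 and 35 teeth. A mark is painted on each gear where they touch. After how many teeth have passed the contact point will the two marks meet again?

They coincide at every common multiple of the periods; the first is the LCM.
98 = 2 × 7^2
35 = 5 × 7
LCM(98, 35) = 2 × 5 × 7^2 = 490.

490 teeth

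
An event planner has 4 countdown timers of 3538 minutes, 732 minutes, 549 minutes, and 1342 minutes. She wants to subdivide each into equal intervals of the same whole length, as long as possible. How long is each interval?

The interval must divide each timer length; the longest such is the gcd.
3538 = 2 × 29 × 61
732 = 2^2 × 3 × 61
549 = 3^2 × 61
1342 = 2 × 11 × 61
gcd(3538, 732, 549, 1342) = 61.

61 minutes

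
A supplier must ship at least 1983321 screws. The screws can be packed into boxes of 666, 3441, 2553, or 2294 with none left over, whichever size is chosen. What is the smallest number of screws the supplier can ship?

2374290

The number of screws must be a common multiple of 666, 3441, 2553, and 2294, so a multiple of their LCM.
666 = 2 × 3^2 × 37
3441 = 3 × 31 × 37
2553 = 3 × 23 × 37
2294 = 2 × 31 × 37
LCM(666, 3441, 2553, 2294) = 2 × 3^2 × 23 × 31 × 37 = 474858.
Smallest multiple of 474858 that is ≥ 1983321: ⌈1983321/474858⌉ × 474858 = 5 × 474858 = 2374290.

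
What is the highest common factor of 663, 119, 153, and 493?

17

663 = 3 × 13 × 17
119 = 7 × 17
153 = 3^2 × 17
493 = 17 × 29
gcd(663, 119, 153, 493) = 17.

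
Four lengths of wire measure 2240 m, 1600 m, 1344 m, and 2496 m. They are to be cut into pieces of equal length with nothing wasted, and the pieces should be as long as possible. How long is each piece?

The greatest length dividing all of 2240, 1600, 1344, and 2496 is their gcd.
2240 = 2^6 × 5 × 7
1600 = 2^6 × 5^2
1344 = 2^6 × 3 × 7
2496 = 2^6 × 3 × 13
gcd(2240, 1600, 1344, 2496) = 2^6 = 64.

64 m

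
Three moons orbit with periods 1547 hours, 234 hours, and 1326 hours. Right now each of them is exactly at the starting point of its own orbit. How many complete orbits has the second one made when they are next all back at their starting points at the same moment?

They are all back at their starting positions together after one LCM of the periods.
1547 = 7 × 13 × 17
234 = 2 × 3^2 × 13
1326 = 2 × 3 × 13 × 17
LCM(1547, 234, 1326) = 2 × 3^2 × 7 × 13 × 17 = 27846.
Orbits for period 234: 27846 / 234 = 119.

119 orbits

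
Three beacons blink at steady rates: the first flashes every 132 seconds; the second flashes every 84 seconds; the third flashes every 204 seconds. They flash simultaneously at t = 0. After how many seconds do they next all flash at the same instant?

The first simultaneous occurrence is after LCM of the individual periods.
132 = 2^2 × 3 × 11
84 = 2^2 × 3 × 7
204 = 2^2 × 3 × 17
LCM(132, 84, 204) = 2^2 × 3 × 7 × 11 × 17 = 15708.

15708 seconds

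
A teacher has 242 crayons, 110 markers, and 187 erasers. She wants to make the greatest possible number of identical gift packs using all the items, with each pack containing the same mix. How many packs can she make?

11 packs

The pack count must divide each quantity, so the greatest is gcd(242, 110, 187).
242 = 2 × 11^2
110 = 2 × 5 × 11
187 = 11 × 17
gcd(242, 110, 187) = 11.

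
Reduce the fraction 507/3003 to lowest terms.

13/77

507 = 3 × 13^2
3003 = 3 × 7 × 11 × 13
gcd(507, 3003) = 3 × 13 = 39.
Divide numerator and denominator by 39: 507/3003 = 13/77.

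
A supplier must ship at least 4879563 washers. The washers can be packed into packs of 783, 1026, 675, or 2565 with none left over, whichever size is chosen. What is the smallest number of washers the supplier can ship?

5206950

The number of washers must be a common multiple of 783, 1026, 675, and 2565, so a multiple of their LCM.
783 = 3^3 × 29
1026 = 2 × 3^3 × 19
675 = 3^3 × 5^2
2565 = 3^3 × 5 × 19
LCM(783, 1026, 675, 2565) = 2 × 3^3 × 5^2 × 19 × 29 = 743850.
Smallest multiple of 743850 that is ≥ 4879563: ⌈4879563/743850⌉ × 743850 = 7 × 743850 = 5206950.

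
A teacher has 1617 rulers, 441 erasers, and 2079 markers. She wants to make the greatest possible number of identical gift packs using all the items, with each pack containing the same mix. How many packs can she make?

The pack count must divide each quantity, so the greatest is gcd(1617, 441, 2079).
1617 = 3 × 7^2 × 11
441 = 3^2 × 7^2
2079 = 3^3 × 7 × 11
gcd(1617, 441, 2079) = 3 × 7 = 21.

21 packs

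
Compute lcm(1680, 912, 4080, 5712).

1680 = 2^4 × 3 × 5 × 7
912 = 2^4 × 3 × 19
4080 = 2^4 × 3 × 5 × 17
5712 = 2^4 × 3 × 7 × 17
LCM(1680, 912, 4080, 5712) = 2^4 × 3 × 5 × 7 × 17 × 19 = 542640.

542640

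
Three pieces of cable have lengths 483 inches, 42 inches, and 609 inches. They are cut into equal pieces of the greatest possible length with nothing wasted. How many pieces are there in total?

54

Piece length = gcd(483, 42, 609).
483 = 3 × 7 × 23
42 = 2 × 3 × 7
609 = 3 × 7 × 29
gcd(483, 42, 609) = 3 × 7 = 21.
Total pieces = 483/21 + 42/21 + 609/21 = 23 + 2 + 29 = 54.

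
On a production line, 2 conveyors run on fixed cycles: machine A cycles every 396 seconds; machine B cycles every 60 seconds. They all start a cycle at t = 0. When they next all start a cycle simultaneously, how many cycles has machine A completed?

5 cycles

They are all back at their starting positions together after one LCM of the periods.
396 = 2^2 × 3^2 × 11
60 = 2^2 × 3 × 5
LCM(396, 60) = 2^2 × 3^2 × 5 × 11 = 1980.
Cycles for period 396: 1980 / 396 = 5.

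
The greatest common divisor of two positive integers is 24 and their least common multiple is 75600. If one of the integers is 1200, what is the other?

For two integers, gcd × lcm = product, so the other is (24 × 75600) / 1200 = 1814400 / 1200 = 1512.

1512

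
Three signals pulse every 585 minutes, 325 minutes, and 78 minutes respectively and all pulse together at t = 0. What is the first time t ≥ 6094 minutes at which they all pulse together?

Joint pulses occur at multiples of LCM(585, 325, 78).
585 = 3^2 × 5 × 13
325 = 5^2 × 13
78 = 2 × 3 × 13
LCM(585, 325, 78) = 2 × 3^2 × 5^2 × 13 = 5850.
Smallest multiple of 5850 that is ≥ 6094: ⌈6094/5850⌉ × 5850 = 2 × 5850 = 11700.

11700 minutes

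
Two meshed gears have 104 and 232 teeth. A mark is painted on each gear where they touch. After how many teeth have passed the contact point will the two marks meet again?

3016 teeth

We need the least common multiple of the intervals.
104 = 2^3 × 13
232 = 2^3 × 29
LCM(104, 232) = 2^3 × 13 × 29 = 3016.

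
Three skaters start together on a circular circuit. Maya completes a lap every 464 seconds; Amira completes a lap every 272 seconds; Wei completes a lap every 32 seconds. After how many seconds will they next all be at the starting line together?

The first simultaneous occurrence is after LCM of the individual periods.
464 = 2^4 × 29
272 = 2^4 × 17
32 = 2^5
LCM(464, 272, 32) = 2^5 × 17 × 29 = 15776.

15776 seconds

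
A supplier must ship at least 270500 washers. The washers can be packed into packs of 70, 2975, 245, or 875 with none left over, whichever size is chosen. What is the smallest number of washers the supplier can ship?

The number of washers must be a common multiple of 70, 2975, 245, and 875, so a multiple of their LCM.
70 = 2 × 5 × 7
2975 = 5^2 × 7 × 17
245 = 5 × 7^2
875 = 5^3 × 7
LCM(70, 2975, 245, 875) = 2 × 5^3 × 7^2 × 17 = 208250.
Smallest multiple of 208250 that is ≥ 270500: ⌈270500/208250⌉ × 208250 = 2 × 208250 = 416500.

416500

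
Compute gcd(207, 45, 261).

9

207 = 3^2 × 23
45 = 3^2 × 5
261 = 3^2 × 29
gcd(207, 45, 261) = 3^2 = 9.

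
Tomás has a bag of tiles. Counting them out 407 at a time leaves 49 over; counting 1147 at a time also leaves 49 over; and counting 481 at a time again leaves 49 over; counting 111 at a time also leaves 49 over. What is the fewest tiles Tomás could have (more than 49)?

492112

N − 49 must be a common multiple of 407, 1147, 481, and 111.
407 = 11 × 37
1147 = 31 × 37
481 = 13 × 37
111 = 3 × 37
LCM(407, 1147, 481, 111) = 3 × 11 × 13 × 31 × 37 = 492063.
Smallest N > 49 is LCM + 49 = 492063 + 49 = 492112.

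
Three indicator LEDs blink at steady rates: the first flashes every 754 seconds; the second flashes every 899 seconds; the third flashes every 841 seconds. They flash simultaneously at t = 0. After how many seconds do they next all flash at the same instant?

677846 seconds

The first simultaneous occurrence is after LCM of the individual periods.
754 = 2 × 13 × 29
899 = 29 × 31
841 = 29^2
LCM(754, 899, 841) = 2 × 13 × 29^2 × 31 = 677846.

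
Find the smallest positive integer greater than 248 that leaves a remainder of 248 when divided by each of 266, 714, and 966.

312266

N − 248 must be a common multiple of 266, 714, and 966.
266 = 2 × 7 × 19
714 = 2 × 3 × 7 × 17
966 = 2 × 3 × 7 × 23
LCM(266, 714, 966) = 2 × 3 × 7 × 17 × 19 × 23 = 312018.
Smallest N > 248 is LCM + 248 = 312018 + 248 = 312266.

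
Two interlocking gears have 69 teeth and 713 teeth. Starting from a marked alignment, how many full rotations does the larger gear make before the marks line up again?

All finish a whole number of cycles simultaneously at t = LCM of the periods.
69 = 3 × 23
713 = 23 × 31
LCM(69, 713) = 3 × 23 × 31 = 2139.
Rotations for period 713: 2139 / 713 = 3.

3 rotations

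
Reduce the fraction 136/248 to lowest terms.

17/31

136 = 2^3 × 17
248 = 2^3 × 31
gcd(136, 248) = 2^3 = 8.
Divide numerator and denominator by 8: 136/248 = 17/31.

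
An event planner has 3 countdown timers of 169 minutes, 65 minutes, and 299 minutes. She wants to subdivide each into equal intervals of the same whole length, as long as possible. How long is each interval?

The interval must divide each timer length; the longest such is the gcd.
169 = 13^2
65 = 5 × 13
299 = 13 × 23
gcd(169, 65, 299) = 13.

13 minutes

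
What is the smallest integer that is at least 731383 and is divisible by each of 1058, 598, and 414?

The integer must be a common multiple of 1058, 598, and 414, so a multiple of their LCM.
1058 = 2 × 23^2
598 = 2 × 13 × 23
414 = 2 × 3^2 × 23
LCM(1058, 598, 414) = 2 × 3^2 × 13 × 23^2 = 123786.
Smallest multiple of 123786 that is ≥ 731383: ⌈731383/123786⌉ × 123786 = 6 × 123786 = 742716.

742716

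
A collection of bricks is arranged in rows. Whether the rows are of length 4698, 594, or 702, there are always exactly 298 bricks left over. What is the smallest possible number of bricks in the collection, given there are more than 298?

N − 298 must be a common multiple of 4698, 594, and 702.
4698 = 2 × 3^4 × 29
594 = 2 × 3^3 × 11
702 = 2 × 3^3 × 13
LCM(4698, 594, 702) = 2 × 3^4 × 11 × 13 × 29 = 671814.
Smallest N > 298 is LCM + 298 = 671814 + 298 = 672112.

672112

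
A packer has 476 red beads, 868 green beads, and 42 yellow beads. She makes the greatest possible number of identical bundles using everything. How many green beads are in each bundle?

62

Number of bundles = gcd(476, 868, 42).
476 = 2^2 × 7 × 17
868 = 2^2 × 7 × 31
42 = 2 × 3 × 7
gcd(476, 868, 42) = 2 × 7 = 14.
green beads per bundle = 868 / 14 = 62.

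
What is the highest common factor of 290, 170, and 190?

290 = 2 × 5 × 29
170 = 2 × 5 × 17
190 = 2 × 5 × 19
gcd(290, 170, 190) = 2 × 5 = 10.

10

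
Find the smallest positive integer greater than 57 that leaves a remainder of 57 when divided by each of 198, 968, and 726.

8769

N − 57 must be a common multiple of 198, 968, and 726.
198 = 2 × 3^2 × 11
968 = 2^3 × 11^2
726 = 2 × 3 × 11^2
LCM(198, 968, 726) = 2^3 × 3^2 × 11^2 = 8712.
Smallest N > 57 is LCM + 57 = 8712 + 57 = 8769.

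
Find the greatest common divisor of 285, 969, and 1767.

57

285 = 3 × 5 × 19
969 = 3 × 17 × 19
1767 = 3 × 19 × 31
gcd(285, 969, 1767) = 3 × 19 = 57.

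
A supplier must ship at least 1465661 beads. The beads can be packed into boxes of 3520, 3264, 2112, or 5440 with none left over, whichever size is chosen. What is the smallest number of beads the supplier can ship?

1615680

The number of beads must be a common multiple of 3520, 3264, 2112, and 5440, so a multiple of their LCM.
3520 = 2^6 × 5 × 11
3264 = 2^6 × 3 × 17
2112 = 2^6 × 3 × 11
5440 = 2^6 × 5 × 17
LCM(3520, 3264, 2112, 5440) = 2^6 × 3 × 5 × 11 × 17 = 179520.
Smallest multiple of 179520 that is ≥ 1465661: ⌈1465661/179520⌉ × 179520 = 9 × 179520 = 1615680.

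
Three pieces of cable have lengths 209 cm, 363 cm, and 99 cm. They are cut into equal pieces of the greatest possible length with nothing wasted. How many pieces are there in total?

61

Piece length = gcd(209, 363, 99).
209 = 11 × 19
363 = 3 × 11^2
99 = 3^2 × 11
gcd(209, 363, 99) = 11.
Total pieces = 209/11 + 363/11 + 99/11 = 19 + 33 + 9 = 61.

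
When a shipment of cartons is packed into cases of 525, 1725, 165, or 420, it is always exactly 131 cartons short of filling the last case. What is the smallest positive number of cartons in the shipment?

Being 131 short of a full case of size k means N ≡ −131 (mod k), i.e. N + 131 is a multiple of each size.
525 = 3 × 5^2 × 7
1725 = 3 × 5^2 × 23
165 = 3 × 5 × 11
420 = 2^2 × 3 × 5 × 7
LCM(525, 1725, 165, 420) = 2^2 × 3 × 5^2 × 7 × 11 × 23 = 531300.
Smallest positive N is 531300 − 131 = 531169.

531169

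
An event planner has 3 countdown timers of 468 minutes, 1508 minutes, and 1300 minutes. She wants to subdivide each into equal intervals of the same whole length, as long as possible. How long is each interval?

The interval must divide each timer length; the longest such is the gcd.
468 = 2^2 × 3^2 × 13
1508 = 2^2 × 13 × 29
1300 = 2^2 × 5^2 × 13
gcd(468, 1508, 1300) = 2^2 × 13 = 52.

52 minutes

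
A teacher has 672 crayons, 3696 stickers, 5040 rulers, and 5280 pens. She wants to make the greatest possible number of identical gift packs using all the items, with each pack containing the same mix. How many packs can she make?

The pack count must divide each quantity, so the greatest is gcd(672, 3696, 5040, 5280).
672 = 2^5 × 3 × 7
3696 = 2^4 × 3 × 7 × 11
5040 = 2^4 × 3^2 × 5 × 7
5280 = 2^5 × 3 × 5 × 11
gcd(672, 3696, 5040, 5280) = 2^4 × 3 = 48.

48 packs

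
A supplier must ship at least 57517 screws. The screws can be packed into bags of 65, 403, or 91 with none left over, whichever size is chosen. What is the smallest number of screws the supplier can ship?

70525

The number of screws must be a common multiple of 65, 403, and 91, so a multiple of their LCM.
65 = 5 × 13
403 = 13 × 31
91 = 7 × 13
LCM(65, 403, 91) = 5 × 7 × 13 × 31 = 14105.
Smallest multiple of 14105 that is ≥ 57517: ⌈57517/14105⌉ × 14105 = 5 × 14105 = 70525.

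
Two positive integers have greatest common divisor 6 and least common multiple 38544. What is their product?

231264

For any two positive integers, gcd × lcm = product = 6 × 38544 = 231264.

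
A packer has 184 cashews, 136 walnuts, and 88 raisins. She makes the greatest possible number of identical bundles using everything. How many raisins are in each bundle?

Number of bundles = gcd(184, 136, 88).
184 = 2^3 × 23
136 = 2^3 × 17
88 = 2^3 × 11
gcd(184, 136, 88) = 2^3 = 8.
raisins per bundle = 88 / 8 = 11.

11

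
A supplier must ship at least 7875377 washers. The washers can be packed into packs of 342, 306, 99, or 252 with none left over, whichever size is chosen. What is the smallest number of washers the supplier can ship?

The number of washers must be a common multiple of 342, 306, 99, and 252, so a multiple of their LCM.
342 = 2 × 3^2 × 19
306 = 2 × 3^2 × 17
99 = 3^2 × 11
252 = 2^2 × 3^2 × 7
LCM(342, 306, 99, 252) = 2^2 × 3^2 × 7 × 11 × 17 × 19 = 895356.
Smallest multiple of 895356 that is ≥ 7875377: ⌈7875377/895356⌉ × 895356 = 9 × 895356 = 8058204.

8058204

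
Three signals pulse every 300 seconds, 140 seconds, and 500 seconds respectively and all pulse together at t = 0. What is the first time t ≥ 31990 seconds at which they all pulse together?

42000 seconds

Joint pulses occur at multiples of LCM(300, 140, 500).
300 = 2^2 × 3 × 5^2
140 = 2^2 × 5 × 7
500 = 2^2 × 5^3
LCM(300, 140, 500) = 2^2 × 3 × 5^3 × 7 = 10500.
Smallest multiple of 10500 that is ≥ 31990: ⌈31990/10500⌉ × 10500 = 4 × 10500 = 42000.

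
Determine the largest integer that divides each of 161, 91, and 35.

161 = 7 × 23
91 = 7 × 13
35 = 5 × 7
gcd(161, 91, 35) = 7.

7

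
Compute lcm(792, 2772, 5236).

94248

792 = 2^3 × 3^2 × 11
2772 = 2^2 × 3^2 × 7 × 11
5236 = 2^2 × 7 × 11 × 17
LCM(792, 2772, 5236) = 2^3 × 3^2 × 7 × 11 × 17 = 94248.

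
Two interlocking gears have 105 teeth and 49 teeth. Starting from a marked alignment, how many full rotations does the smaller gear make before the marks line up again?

15 rotations

The first common completion time is the LCM of the periods.
105 = 3 × 5 × 7
49 = 7^2
LCM(105, 49) = 3 × 5 × 7^2 = 735.
Rotations for period 49: 735 / 49 = 15.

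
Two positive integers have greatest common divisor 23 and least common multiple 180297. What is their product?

4146831

For any two positive integers, gcd × lcm = product = 23 × 180297 = 4146831.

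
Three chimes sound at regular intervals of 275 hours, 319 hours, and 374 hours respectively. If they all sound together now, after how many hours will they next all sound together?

They coincide at every common multiple of the periods; the first is the LCM.
275 = 5^2 × 11
319 = 11 × 29
374 = 2 × 11 × 17
LCM(275, 319, 374) = 2 × 5^2 × 11 × 17 × 29 = 271150.

271150 hours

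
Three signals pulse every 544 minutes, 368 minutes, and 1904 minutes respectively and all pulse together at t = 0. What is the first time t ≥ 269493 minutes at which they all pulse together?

350336 minutes

Joint pulses occur at multiples of LCM(544, 368, 1904).
544 = 2^5 × 17
368 = 2^4 × 23
1904 = 2^4 × 7 × 17
LCM(544, 368, 1904) = 2^5 × 7 × 17 × 23 = 87584.
Smallest multiple of 87584 that is ≥ 269493: ⌈269493/87584⌉ × 87584 = 4 × 87584 = 350336.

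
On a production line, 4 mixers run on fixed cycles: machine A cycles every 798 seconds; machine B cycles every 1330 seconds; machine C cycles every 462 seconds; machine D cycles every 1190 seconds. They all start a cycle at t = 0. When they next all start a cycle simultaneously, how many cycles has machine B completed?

The first common completion time is the LCM of the periods.
798 = 2 × 3 × 7 × 19
1330 = 2 × 5 × 7 × 19
462 = 2 × 3 × 7 × 11
1190 = 2 × 5 × 7 × 17
LCM(798, 1330, 462, 1190) = 2 × 3 × 5 × 7 × 11 × 17 × 19 = 746130.
Cycles for period 1330: 746130 / 1330 = 561.

561 cycles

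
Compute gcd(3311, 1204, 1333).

43

3311 = 7 × 11 × 43
1204 = 2^2 × 7 × 43
1333 = 31 × 43
gcd(3311, 1204, 1333) = 43.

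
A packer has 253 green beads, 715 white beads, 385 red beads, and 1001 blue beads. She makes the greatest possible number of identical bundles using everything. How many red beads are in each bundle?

Number of bundles = gcd(253, 715, 385, 1001).
253 = 11 × 23
715 = 5 × 11 × 13
385 = 5 × 7 × 11
1001 = 7 × 11 × 13
gcd(253, 715, 385, 1001) = 11.
red beads per bundle = 385 / 11 = 35.

35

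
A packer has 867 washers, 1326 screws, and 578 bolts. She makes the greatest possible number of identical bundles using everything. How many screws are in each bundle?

78

Number of bundles = gcd(867, 1326, 578).
867 = 3 × 17^2
1326 = 2 × 3 × 13 × 17
578 = 2 × 17^2
gcd(867, 1326, 578) = 17.
screws per bundle = 1326 / 17 = 78.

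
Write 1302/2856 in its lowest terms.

31/68

1302 = 2 × 3 × 7 × 31
2856 = 2^3 × 3 × 7 × 17
gcd(1302, 2856) = 2 × 3 × 7 = 42.
Divide numerator and denominator by 42: 1302/2856 = 31/68.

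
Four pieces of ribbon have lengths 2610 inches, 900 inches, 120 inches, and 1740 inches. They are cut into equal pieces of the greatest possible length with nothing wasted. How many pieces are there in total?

Piece length = gcd(2610, 900, 120, 1740).
2610 = 2 × 3^2 × 5 × 29
900 = 2^2 × 3^2 × 5^2
120 = 2^3 × 3 × 5
1740 = 2^2 × 3 × 5 × 29
gcd(2610, 900, 120, 1740) = 2 × 3 × 5 = 30.
Total pieces = 2610/30 + 900/30 + 120/30 + 1740/30 = 87 + 30 + 4 + 58 = 179.

179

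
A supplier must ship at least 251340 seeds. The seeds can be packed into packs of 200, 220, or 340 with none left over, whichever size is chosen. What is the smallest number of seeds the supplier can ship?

261800

The number of seeds must be a common multiple of 200, 220, and 340, so a multiple of their LCM.
200 = 2^3 × 5^2
220 = 2^2 × 5 × 11
340 = 2^2 × 5 × 17
LCM(200, 220, 340) = 2^3 × 5^2 × 11 × 17 = 37400.
Smallest multiple of 37400 that is ≥ 251340: ⌈251340/37400⌉ × 37400 = 7 × 37400 = 261800.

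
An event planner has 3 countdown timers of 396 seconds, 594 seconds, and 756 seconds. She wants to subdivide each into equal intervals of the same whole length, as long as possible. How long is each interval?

The interval must divide each timer length; the longest such is the gcd.
396 = 2^2 × 3^2 × 11
594 = 2 × 3^3 × 11
756 = 2^2 × 3^3 × 7
gcd(396, 594, 756) = 2 × 3^2 = 18.

18 seconds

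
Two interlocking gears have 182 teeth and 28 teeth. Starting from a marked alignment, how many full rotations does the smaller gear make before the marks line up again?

All finish a whole number of cycles simultaneously at t = LCM of the periods.
182 = 2 × 7 × 13
28 = 2^2 × 7
LCM(182, 28) = 2^2 × 7 × 13 = 364.
Rotations for period 28: 364 / 28 = 13.

13 rotations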